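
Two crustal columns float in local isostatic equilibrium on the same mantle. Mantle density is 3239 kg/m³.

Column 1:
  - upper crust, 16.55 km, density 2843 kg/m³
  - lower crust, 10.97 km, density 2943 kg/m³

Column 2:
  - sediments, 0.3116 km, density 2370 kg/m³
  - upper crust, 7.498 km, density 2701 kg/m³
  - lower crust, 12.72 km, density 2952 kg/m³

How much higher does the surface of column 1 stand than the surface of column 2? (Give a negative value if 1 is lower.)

0.57 km

For any compensation level in the mantle, the mantle terms cancel and isostasy reduces to e = (Σt_1 − Σt_2) − (Σ(ρt)_1 − Σ(ρt)_2) / ρ_m.
Σt_1 = 27.52 km; Σt_2 = 20.5296 km; Σ(ρt)_1 = 79336.36; Σ(ρt)_2 = 58540.03 (in km·kg/m³).
e = (27.52 − 20.5296) − (79336.36 − 58540.03) / 3239 = 0.57 km.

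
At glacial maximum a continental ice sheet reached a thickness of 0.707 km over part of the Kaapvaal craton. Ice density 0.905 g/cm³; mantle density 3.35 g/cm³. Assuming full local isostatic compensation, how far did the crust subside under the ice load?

For local isostatic compensation: the ice load ρ_ice t is balanced by mantle displaced below, ρ_m s.
s = t ρ_ice / ρ_m = 0.707 km × 0.905/3.35 = 0.191 km.

0.191 km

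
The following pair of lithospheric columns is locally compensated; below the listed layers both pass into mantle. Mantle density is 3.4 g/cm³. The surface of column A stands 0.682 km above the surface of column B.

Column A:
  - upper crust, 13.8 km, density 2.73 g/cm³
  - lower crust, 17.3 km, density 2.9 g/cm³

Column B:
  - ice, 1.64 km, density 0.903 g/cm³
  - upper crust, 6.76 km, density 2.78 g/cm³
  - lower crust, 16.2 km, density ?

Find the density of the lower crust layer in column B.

2.95 g/cm³

Take the compensation level at the base of the deeper column (depth z_c below the surface of column A) and equate Σ ρ_i t_i down to z_c; mantle fills any gap and the z_c terms cancel.
Column A: 13.8×2.73 + 17.3×2.9 + (z_c − 31.1)×3.4
Column B: 0.682×0 + 1.64×0.903 + 6.76×2.78 + 16.2×ρ + (z_c − 0.682 − 24.6)×3.4
The z_c×3.4 term appears on both sides and cancels. Collect the known terms of each column as K = Σ(ρt)_known − 3.4 × (depth of known layers): K_A = 87.844 − 3.4×31.1 = −17.896; K_B = 20.27372 − 3.4×(0.682 + 24.6) = −65.68508.
Balance: K_A = K_B + 16.2×ρ, so ρ = (K_A − K_B)/16.2 = 47.7891/16.2 = 2.95 g/cm³.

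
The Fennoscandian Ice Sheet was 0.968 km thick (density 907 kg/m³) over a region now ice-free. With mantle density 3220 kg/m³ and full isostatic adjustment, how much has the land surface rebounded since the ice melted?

0.273 km

Removing the load lets mantle flow back in; uplift u satisfies ρ_ice t = ρ_m u.
u = t ρ_ice/ρ_m = 0.968 km × 907/3220 = 0.273 km.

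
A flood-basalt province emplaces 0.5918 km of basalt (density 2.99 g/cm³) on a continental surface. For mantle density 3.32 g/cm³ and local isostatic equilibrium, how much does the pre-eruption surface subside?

Subaerial loading: s = t ρ_load / ρ_m.
s = 0.5918 km × 2.99/3.32 = 0.533 km.

0.533 km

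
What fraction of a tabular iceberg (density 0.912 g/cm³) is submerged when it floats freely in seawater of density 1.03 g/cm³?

Submerged fraction = ρ_obj/ρ_fluid = 0.912/1.03 = 88.5%.

88.5%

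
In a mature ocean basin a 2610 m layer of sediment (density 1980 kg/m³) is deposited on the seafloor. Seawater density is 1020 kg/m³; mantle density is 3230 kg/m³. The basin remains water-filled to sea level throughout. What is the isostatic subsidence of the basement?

1130 m

Submarine loading: the sediment displaces seawater, and the subsidence is in turn flooded, so s (ρ_m − ρ_w) = t (ρ_sed − ρ_w).
s = 2610 m × (1980 − 1020) / (3230 − 1020) = 1130 m.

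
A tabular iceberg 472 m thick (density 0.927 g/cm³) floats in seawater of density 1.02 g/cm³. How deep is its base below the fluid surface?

429 m

Draft d = t ρ_obj/ρ_fluid = 472 m × 0.927/1.02 = 429 m.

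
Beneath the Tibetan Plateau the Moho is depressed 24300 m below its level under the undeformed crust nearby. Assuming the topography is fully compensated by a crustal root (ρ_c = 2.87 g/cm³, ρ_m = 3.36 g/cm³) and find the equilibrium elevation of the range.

4150 m

In Airy isostatic equilibrium: ρ_c h = (ρ_m − ρ_c) r.
h = r (ρ_m − ρ_c) / ρ_c = 24300 m × (3.36 − 2.87) / 2.87 = 4150 m.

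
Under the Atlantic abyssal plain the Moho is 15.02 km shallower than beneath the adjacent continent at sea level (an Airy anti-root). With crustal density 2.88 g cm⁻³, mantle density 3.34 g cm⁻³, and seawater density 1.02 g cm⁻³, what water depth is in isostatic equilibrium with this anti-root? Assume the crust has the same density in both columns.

3.71 km

Replacing a thickness d of crust by seawater at the top must be balanced by replacing crust with mantle at the base: d (ρ_c − ρ_w) = a (ρ_m − ρ_c).
d = a (ρ_m − ρ_c)/(ρ_c − ρ_w) = 15.02 km × 0.46/1.86 = 3.71 km.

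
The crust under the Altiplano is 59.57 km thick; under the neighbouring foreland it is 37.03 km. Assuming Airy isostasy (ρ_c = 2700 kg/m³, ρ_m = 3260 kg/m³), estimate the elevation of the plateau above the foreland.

Excess crust Δ = 59.57 km − 37.03 km = 22.54 km, split between elevation h and root r with h + r = Δ.
Airy balance ρ_c h = (ρ_m − ρ_c) r gives r = h ρ_c/(ρ_m − ρ_c), so h (1 + ρ_c/(ρ_m − ρ_c)) = Δ, i.e. h = Δ (ρ_m − ρ_c)/ρ_m.
h = 22.54 km × 560/3260 = 3.87 km.

3.87 km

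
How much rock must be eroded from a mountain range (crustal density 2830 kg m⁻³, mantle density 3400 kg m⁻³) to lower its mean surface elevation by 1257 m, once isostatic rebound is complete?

7500 m

Net drop Δ = e − u = e − e ρ_c/ρ_m = e (ρ_m − ρ_c)/ρ_m.
e = Δ ρ_m/(ρ_m − ρ_c) = 1257 m × 3400/570 = 7500 m.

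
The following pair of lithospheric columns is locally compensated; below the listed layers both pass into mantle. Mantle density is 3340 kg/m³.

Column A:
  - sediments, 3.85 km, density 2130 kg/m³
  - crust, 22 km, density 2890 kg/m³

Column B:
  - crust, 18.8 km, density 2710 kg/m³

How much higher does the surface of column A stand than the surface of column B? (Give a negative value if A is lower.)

For any compensation level in the mantle, the mantle terms cancel and isostasy reduces to e = (Σt_A − Σt_B) − (Σ(ρt)_A − Σ(ρt)_B) / ρ_m.
Σt_A = 25.85 km; Σt_B = 18.8 km; Σ(ρt)_A = 71780.5; Σ(ρt)_B = 50948 (in km·kg/m³).
e = (25.85 − 18.8) − (71780.5 − 50948) / 3340 = 0.813 km.

0.813 km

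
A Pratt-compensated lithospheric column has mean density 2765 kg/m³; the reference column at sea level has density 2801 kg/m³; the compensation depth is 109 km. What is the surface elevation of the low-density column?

ρ_ref D = ρ (D + h) → h = D (ρ_ref − ρ)/ρ.
h = 109 km × (2801 − 2765)/2765 = 1.42 km.

1.42 km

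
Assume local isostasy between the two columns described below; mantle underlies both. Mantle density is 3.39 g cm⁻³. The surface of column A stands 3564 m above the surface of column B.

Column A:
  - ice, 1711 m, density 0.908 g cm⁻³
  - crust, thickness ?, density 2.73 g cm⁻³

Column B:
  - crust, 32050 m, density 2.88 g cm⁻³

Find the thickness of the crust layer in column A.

36600 m

Take the compensation level at the base of the deeper column (depth z_c below the surface of column A) and equate Σ ρ_i t_i down to z_c; mantle fills any gap and the z_c terms cancel.
Column A: 1711×0.908 + x×2.73 + (z_c − 1711 − x)×3.39
Column B: 3564×0 + 32050×2.88 + (z_c − 3564 − 32050)×3.39
The z_c×3.39 term appears on both sides and cancels. Collect the known terms of each column as K = Σ(ρt)_known − 3.39 × (depth of known layers): K_A = 1553.588 − 3.39×1711 = −4246.702; K_B = 92304 − 3.39×(3564 + 32050) = −28427.46.
Balance: K_A − x×(3.39 − 2.73) = K_B, so x = (K_A − K_B)/(3.39 − 2.73) = 24180.8/0.66 = 36600 m.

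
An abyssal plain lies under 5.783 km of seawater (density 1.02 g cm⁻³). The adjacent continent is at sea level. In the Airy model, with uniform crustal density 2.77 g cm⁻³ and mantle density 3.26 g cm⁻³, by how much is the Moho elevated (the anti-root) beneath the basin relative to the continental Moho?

20.7 km

For local isostatic compensation: replacing crust with seawater at the top is compensated by replacing crust with mantle at the base: d (ρ_c − ρ_w) = a (ρ_m − ρ_c).
a = d (ρ_c − ρ_w)/(ρ_m − ρ_c) = 5.783 km × 1.75/0.49 = 20.7 km.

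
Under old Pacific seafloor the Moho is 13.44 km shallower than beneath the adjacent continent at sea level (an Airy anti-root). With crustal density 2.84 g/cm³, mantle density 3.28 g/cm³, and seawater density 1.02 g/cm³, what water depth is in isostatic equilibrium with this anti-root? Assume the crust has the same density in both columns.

3.25 km

Replacing a thickness d of crust by seawater at the top must be balanced by replacing crust with mantle at the base: d (ρ_c − ρ_w) = a (ρ_m − ρ_c).
d = a (ρ_m − ρ_c)/(ρ_c − ρ_w) = 13.44 km × 0.44/1.82 = 3.25 km.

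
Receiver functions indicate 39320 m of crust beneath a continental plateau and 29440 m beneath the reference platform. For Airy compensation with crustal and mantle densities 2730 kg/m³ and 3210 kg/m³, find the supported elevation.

1480 m

Excess crust Δ = 39320 m − 29440 m = 9880 m, split between elevation h and root r with h + r = Δ.
Airy balance ρ_c h = (ρ_m − ρ_c) r gives r = h ρ_c/(ρ_m − ρ_c), so h (1 + ρ_c/(ρ_m − ρ_c)) = Δ, i.e. h = Δ (ρ_m − ρ_c)/ρ_m.
h = 9880 m × 480/3210 = 1480 m.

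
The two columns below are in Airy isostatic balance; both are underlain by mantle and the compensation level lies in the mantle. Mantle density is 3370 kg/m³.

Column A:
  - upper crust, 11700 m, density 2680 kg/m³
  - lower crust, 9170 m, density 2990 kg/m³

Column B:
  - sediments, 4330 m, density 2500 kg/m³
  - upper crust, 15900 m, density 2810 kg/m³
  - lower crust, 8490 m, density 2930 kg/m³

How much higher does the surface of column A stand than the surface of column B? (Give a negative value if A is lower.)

For any compensation level in the mantle, the mantle terms cancel and isostasy reduces to e = (Σt_A − Σt_B) − (Σ(ρt)_A − Σ(ρt)_B) / ρ_m.
Σt_A = 20870 m; Σt_B = 28720 m; Σ(ρt)_A = 58774300; Σ(ρt)_B = 80379700 (in m·kg/m³).
e = (20870 − 28720) − (58774300 − 80379700) / 3370 = −1440 m.

−1440 m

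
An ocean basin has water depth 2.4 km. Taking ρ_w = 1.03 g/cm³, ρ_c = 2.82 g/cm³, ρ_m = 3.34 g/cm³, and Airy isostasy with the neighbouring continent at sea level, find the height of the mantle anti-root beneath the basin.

8.26 km

By Archimedes' principle applied to the lithosphere: replacing crust with seawater at the top is compensated by replacing crust with mantle at the base: d (ρ_c − ρ_w) = a (ρ_m − ρ_c).
a = d (ρ_c − ρ_w)/(ρ_m − ρ_c) = 2.4 km × 1.79/0.52 = 8.26 km.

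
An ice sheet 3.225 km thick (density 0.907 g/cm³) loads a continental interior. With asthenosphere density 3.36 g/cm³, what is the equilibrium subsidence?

0.871 km

In Airy isostatic equilibrium: the ice load ρ_ice t is balanced by mantle displaced below, ρ_m s.
s = t ρ_ice / ρ_m = 3.225 km × 0.907/3.36 = 0.871 km.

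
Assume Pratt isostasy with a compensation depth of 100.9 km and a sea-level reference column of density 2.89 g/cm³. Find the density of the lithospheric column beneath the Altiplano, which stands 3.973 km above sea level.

Pratt balance: ρ_ref D = ρ (D + h).
ρ = ρ_ref D/(D + h) = 2.89 × 100.9 km/(100.9 km + 3.973 km) = 2.78 g/cm³.

2.78 g/cm³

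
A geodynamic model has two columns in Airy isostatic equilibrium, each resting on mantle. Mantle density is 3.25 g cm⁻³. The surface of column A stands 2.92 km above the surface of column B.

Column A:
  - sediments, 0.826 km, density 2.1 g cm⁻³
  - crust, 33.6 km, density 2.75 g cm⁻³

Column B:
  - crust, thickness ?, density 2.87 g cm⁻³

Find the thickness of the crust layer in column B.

Take the compensation level at the base of the deeper column (depth z_c below the surface of column A) and equate Σ ρ_i t_i down to z_c; mantle fills any gap and the z_c terms cancel.
Column A: 0.826×2.1 + 33.6×2.75 + (z_c − 34.426)×3.25
Column B: 2.92×0 + x×2.87 + (z_c − 2.92 − 0 − x)×3.25
The z_c×3.25 term appears on both sides and cancels. Collect the known terms of each column as K = Σ(ρt)_known − 3.25 × (depth of known layers): K_A = 94.1346 − 3.25×34.426 = −17.7499; K_B = 0 − 3.25×(2.92 + 0) = −9.49.
Balance: K_A = K_B − x×(3.25 − 2.87), so x = (K_B − K_A)/(3.25 − 2.87) = 8.2599/0.38 = 21.7 km.

21.7 km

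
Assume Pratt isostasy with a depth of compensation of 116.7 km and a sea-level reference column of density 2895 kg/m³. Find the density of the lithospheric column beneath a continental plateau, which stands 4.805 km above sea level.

2780 kg/m³

Pratt balance: ρ_ref D = ρ (D + h).
ρ = ρ_ref D/(D + h) = 2895 × 116.7 km/(116.7 km + 4.805 km) = 2780 kg/m³.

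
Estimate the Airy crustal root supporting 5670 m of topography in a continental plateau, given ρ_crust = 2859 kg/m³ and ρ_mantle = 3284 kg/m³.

38100 m

Isostatic balance requires: the weight of the topography is balanced by the buoyancy of the root, ρ_c h = (ρ_m − ρ_c) r.
r = h · ρ_c / (ρ_m − ρ_c) = 5670 m × 2859 / (3284 − 2859) = 38100 m.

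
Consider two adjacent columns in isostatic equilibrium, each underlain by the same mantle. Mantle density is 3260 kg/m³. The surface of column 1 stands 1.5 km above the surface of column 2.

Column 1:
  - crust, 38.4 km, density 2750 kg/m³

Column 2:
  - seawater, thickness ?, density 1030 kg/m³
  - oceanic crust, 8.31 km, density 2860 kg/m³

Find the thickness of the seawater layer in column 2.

5.1 km

Take the compensation level at the base of the deeper column (depth z_c below the surface of column 1) and equate Σ ρ_i t_i down to z_c; mantle fills any gap and the z_c terms cancel.
Column 1: 38.4×2750 + (z_c − 38.4)×3260
Column 2: 1.5×0 + x×1030 + 8.31×2860 + (z_c − 1.5 − 8.31 − x)×3260
The z_c×3260 term appears on both sides and cancels. Collect the known terms of each column as K = Σ(ρt)_known − 3260 × (depth of known layers): K_1 = 105600 − 3260×38.4 = −19584; K_2 = 23766.6 − 3260×(1.5 + 8.31) = −8214.
Balance: K_1 = K_2 − x×(3260 − 1030), so x = (K_2 − K_1)/(3260 − 1030) = 11370/2230 = 5.1 km.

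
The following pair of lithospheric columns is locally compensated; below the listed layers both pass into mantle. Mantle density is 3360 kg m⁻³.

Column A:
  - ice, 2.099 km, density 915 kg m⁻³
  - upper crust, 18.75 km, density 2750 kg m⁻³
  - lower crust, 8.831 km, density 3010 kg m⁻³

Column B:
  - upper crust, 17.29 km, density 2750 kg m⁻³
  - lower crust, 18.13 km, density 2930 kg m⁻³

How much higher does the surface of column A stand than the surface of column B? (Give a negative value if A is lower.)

For any compensation level in the mantle, the mantle terms cancel and isostasy reduces to e = (Σt_A − Σt_B) − (Σ(ρt)_A − Σ(ρt)_B) / ρ_m.
Σt_A = 29.68 km; Σt_B = 35.42 km; Σ(ρt)_A = 80064.395; Σ(ρt)_B = 100668.4 (in km·kg m⁻³).
e = (29.68 − 35.42) − (80064.395 − 100668.4) / 3360 = 0.392 km.

0.392 km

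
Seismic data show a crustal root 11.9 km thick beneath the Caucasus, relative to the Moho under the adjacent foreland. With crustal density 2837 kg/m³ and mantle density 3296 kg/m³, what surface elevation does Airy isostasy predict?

1.93 km

For local isostatic compensation: ρ_c h = (ρ_m − ρ_c) r.
h = r (ρ_m − ρ_c) / ρ_c = 11.9 km × (3296 − 2837) / 2837 = 1.93 km.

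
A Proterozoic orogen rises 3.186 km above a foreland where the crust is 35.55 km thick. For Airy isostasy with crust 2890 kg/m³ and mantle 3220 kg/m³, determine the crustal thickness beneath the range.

Root depth r = h ρ_c / (ρ_m − ρ_c) = 3.186 km × 2890 / 330 = 27.9 km.
Total thickness = T + h + r = 35.55 km + 3.186 km + 27.9 km = 66.6 km.

66.6 km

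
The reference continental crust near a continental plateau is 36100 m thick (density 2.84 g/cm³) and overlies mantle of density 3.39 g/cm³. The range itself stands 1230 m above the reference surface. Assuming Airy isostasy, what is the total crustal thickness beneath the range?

Root depth r = h ρ_c / (ρ_m − ρ_c) = 1230 m × 2.84 / 0.55 = 6351 m.
Total thickness = T + h + r = 36100 m + 1230 m + 6351 m = 43700 m.

43700 m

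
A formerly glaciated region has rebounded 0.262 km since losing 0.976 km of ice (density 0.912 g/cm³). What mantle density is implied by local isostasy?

3.4 g/cm³

ρ_m = ρ_ice t / u = 0.912 × 0.976 km/0.262 km = 3.4 g/cm³.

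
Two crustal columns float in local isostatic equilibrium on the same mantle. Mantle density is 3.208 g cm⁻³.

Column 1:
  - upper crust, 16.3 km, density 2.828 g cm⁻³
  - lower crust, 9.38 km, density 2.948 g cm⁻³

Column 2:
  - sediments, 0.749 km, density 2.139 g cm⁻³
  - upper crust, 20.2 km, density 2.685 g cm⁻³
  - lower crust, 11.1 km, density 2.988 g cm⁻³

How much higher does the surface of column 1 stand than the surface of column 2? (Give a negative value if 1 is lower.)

−1.61 km

For any compensation level in the mantle, the mantle terms cancel and isostasy reduces to e = (Σt_1 − Σt_2) − (Σ(ρt)_1 − Σ(ρt)_2) / ρ_m.
Σt_1 = 25.68 km; Σt_2 = 32.049 km; Σ(ρt)_1 = 73.74864; Σ(ρt)_2 = 89.005911 (in km·g cm⁻³).
e = (25.68 − 32.049) − (73.74864 − 89.005911) / 3.208 = −1.61 km.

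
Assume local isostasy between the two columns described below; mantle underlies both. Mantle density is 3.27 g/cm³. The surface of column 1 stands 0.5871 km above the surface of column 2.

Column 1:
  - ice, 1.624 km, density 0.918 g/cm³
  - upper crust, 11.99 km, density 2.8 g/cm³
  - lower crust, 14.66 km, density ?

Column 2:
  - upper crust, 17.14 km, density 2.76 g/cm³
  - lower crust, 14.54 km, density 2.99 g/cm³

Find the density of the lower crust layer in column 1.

Take the compensation level at the base of the deeper column (depth z_c below the surface of column 1) and equate Σ ρ_i t_i down to z_c; mantle fills any gap and the z_c terms cancel.
Column 1: 1.624×0.918 + 11.99×2.8 + 14.66×ρ + (z_c − 28.274)×3.27
Column 2: 0.5871×0 + 17.14×2.76 + 14.54×2.99 + (z_c − 0.5871 − 31.68)×3.27
The z_c×3.27 term appears on both sides and cancels. Collect the known terms of each column as K = Σ(ρt)_known − 3.27 × (depth of known layers): K_1 = 35.062832 − 3.27×28.274 = −57.393148; K_2 = 90.781 − 3.27×(0.5871 + 31.68) = −14.732417.
Balance: K_1 + 14.66×ρ = K_2, so ρ = (K_2 − K_1)/14.66 = 42.6607/14.66 = 2.91 g/cm³.

2.91 g/cm³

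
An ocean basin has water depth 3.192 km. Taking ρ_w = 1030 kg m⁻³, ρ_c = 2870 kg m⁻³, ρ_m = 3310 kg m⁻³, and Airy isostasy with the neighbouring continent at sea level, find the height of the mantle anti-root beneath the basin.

Balancing pressure at the compensation depth: replacing crust with seawater at the top is compensated by replacing crust with mantle at the base: d (ρ_c − ρ_w) = a (ρ_m − ρ_c).
a = d (ρ_c − ρ_w)/(ρ_m − ρ_c) = 3.192 km × 1840/440 = 13.3 km.

13.3 km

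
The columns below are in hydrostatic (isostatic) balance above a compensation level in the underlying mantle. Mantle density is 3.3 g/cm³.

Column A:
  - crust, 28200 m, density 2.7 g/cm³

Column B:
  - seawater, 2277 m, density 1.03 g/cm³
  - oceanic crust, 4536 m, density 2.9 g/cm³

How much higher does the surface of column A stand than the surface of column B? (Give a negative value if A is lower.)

3010 m

For any compensation level in the mantle, the mantle terms cancel and isostasy reduces to e = (Σt_A − Σt_B) − (Σ(ρt)_A − Σ(ρt)_B) / ρ_m.
Σt_A = 28200 m; Σt_B = 6813 m; Σ(ρt)_A = 76140; Σ(ρt)_B = 15499.71 (in m·g/cm³).
e = (28200 − 6813) − (76140 − 15499.71) / 3.3 = 3010 m.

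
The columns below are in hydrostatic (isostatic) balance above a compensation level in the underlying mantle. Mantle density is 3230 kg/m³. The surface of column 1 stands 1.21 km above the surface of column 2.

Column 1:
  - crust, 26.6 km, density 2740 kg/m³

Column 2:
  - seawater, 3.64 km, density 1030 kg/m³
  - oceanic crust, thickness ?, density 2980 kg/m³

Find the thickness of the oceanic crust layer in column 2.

4.47 km

Take the compensation level at the base of the deeper column (depth z_c below the surface of column 1) and equate Σ ρ_i t_i down to z_c; mantle fills any gap and the z_c terms cancel.
Column 1: 26.6×2740 + (z_c − 26.6)×3230
Column 2: 1.21×0 + 3.64×1030 + x×2980 + (z_c − 1.21 − 3.64 − x)×3230
The z_c×3230 term appears on both sides and cancels. Collect the known terms of each column as K = Σ(ρt)_known − 3230 × (depth of known layers): K_1 = 72884 − 3230×26.6 = −13034; K_2 = 3749.2 − 3230×(1.21 + 3.64) = −11916.3.
Balance: K_1 = K_2 − x×(3230 − 2980), so x = (K_2 − K_1)/(3230 − 2980) = 1117.7/250 = 4.47 km.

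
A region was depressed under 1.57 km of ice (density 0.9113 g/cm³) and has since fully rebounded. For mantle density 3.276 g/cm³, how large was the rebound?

Removing the load lets mantle flow back in; uplift u satisfies ρ_ice t = ρ_m u.
u = t ρ_ice/ρ_m = 1.57 km × 0.9113/3.276 = 0.437 km.

0.437 km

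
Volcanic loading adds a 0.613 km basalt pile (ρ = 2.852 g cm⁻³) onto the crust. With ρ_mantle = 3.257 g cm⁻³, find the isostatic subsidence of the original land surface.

0.537 km

Subaerial loading: s = t ρ_load / ρ_m.
s = 0.613 km × 2.852/3.257 = 0.537 km.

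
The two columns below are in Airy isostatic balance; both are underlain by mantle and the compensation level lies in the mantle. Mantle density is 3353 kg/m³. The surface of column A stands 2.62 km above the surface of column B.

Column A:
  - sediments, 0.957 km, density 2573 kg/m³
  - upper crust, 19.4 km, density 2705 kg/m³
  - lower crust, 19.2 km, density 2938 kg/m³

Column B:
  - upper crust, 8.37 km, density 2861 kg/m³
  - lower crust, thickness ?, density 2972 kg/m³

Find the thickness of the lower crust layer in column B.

22 km

Take the compensation level at the base of the deeper column (depth z_c below the surface of column A) and equate Σ ρ_i t_i down to z_c; mantle fills any gap and the z_c terms cancel.
Column A: 0.957×2573 + 19.4×2705 + 19.2×2938 + (z_c − 39.557)×3353
Column B: 2.62×0 + 8.37×2861 + x×2972 + (z_c − 2.62 − 8.37 − x)×3353
The z_c×3353 term appears on both sides and cancels. Collect the known terms of each column as K = Σ(ρt)_known − 3353 × (depth of known layers): K_A = 111348.961 − 3353×39.557 = −21285.66; K_B = 23946.57 − 3353×(2.62 + 8.37) = −12902.9.
Balance: K_A = K_B − x×(3353 − 2972), so x = (K_B − K_A)/(3353 − 2972) = 8382.76/381 = 22 km.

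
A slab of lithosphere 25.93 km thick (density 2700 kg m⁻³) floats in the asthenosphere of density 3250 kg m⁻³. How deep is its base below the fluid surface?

21.5 km

Draft d = t ρ_obj/ρ_fluid = 25.93 km × 2700/3250 = 21.5 km.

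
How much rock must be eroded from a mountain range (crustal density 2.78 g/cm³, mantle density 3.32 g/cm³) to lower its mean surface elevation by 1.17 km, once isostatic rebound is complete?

Net drop Δ = e − u = e − e ρ_c/ρ_m = e (ρ_m − ρ_c)/ρ_m.
e = Δ ρ_m/(ρ_m − ρ_c) = 1.17 km × 3.32/0.54 = 7.19 km.

7.19 km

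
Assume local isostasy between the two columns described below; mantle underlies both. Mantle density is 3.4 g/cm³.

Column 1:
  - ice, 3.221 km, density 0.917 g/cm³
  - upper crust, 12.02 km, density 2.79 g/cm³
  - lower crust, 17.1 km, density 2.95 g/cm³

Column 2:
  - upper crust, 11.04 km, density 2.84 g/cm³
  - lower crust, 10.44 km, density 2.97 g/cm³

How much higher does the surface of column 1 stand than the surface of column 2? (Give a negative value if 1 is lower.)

3.63 km

For any compensation level in the mantle, the mantle terms cancel and isostasy reduces to e = (Σt_1 − Σt_2) − (Σ(ρt)_1 − Σ(ρt)_2) / ρ_m.
Σt_1 = 32.341 km; Σt_2 = 21.48 km; Σ(ρt)_1 = 86.934457; Σ(ρt)_2 = 62.3604 (in km·g/cm³).
e = (32.341 − 21.48) − (86.934457 − 62.3604) / 3.4 = 3.63 km.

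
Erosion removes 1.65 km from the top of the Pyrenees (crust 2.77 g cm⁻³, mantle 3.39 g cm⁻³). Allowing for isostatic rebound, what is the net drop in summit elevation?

0.302 km

Rebound u = e ρ_c/ρ_m = 1.65 km × 2.77/3.39 = 1.348 km.
Net surface drop = e − u = 1.65 km − 1.348 km = e (ρ_m − ρ_c)/ρ_m = 0.302 km.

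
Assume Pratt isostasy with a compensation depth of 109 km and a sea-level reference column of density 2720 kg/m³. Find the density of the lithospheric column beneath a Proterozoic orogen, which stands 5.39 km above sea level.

2590 kg/m³

Pratt balance: ρ_ref D = ρ (D + h).
ρ = ρ_ref D/(D + h) = 2720 × 109 km/(109 km + 5.39 km) = 2590 kg/m³.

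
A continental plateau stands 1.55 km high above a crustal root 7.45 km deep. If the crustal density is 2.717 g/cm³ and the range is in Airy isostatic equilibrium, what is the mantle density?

Airy balance: ρ_c h = (ρ_m − ρ_c) r → ρ_m = ρ_c (1 + h/r).
ρ_m = 2.717 × (1 + 1.55 km/7.45 km) = 3.28 g/cm³.

3.28 g/cm³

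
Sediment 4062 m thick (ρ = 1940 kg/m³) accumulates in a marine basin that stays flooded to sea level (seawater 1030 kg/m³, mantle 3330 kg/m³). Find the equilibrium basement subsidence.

Submarine loading: the sediment displaces seawater, and the subsidence is in turn flooded, so s (ρ_m − ρ_w) = t (ρ_sed − ρ_w).
s = 4062 m × (1940 − 1030) / (3330 − 1030) = 1610 m.

1610 m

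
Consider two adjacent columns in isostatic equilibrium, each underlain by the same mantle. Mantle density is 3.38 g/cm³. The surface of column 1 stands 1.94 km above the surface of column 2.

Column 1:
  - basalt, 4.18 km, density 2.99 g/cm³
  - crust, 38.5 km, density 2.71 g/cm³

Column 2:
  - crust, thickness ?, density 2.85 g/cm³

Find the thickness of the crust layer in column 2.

Take the compensation level at the base of the deeper column (depth z_c below the surface of column 1) and equate Σ ρ_i t_i down to z_c; mantle fills any gap and the z_c terms cancel.
Column 1: 4.18×2.99 + 38.5×2.71 + (z_c − 42.68)×3.38
Column 2: 1.94×0 + x×2.85 + (z_c − 1.94 − 0 − x)×3.38
The z_c×3.38 term appears on both sides and cancels. Collect the known terms of each column as K = Σ(ρt)_known − 3.38 × (depth of known layers): K_1 = 116.8332 − 3.38×42.68 = −27.4252; K_2 = 0 − 3.38×(1.94 + 0) = −6.5572.
Balance: K_1 = K_2 − x×(3.38 − 2.85), so x = (K_2 − K_1)/(3.38 − 2.85) = 20.868/0.53 = 39.4 km.

39.4 km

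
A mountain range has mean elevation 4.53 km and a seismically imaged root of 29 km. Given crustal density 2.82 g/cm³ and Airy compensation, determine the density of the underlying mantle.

Airy balance: ρ_c h = (ρ_m − ρ_c) r → ρ_m = ρ_c (1 + h/r).
ρ_m = 2.82 × (1 + 4.53 km/29 km) = 3.26 g/cm³.

3.26 g/cm³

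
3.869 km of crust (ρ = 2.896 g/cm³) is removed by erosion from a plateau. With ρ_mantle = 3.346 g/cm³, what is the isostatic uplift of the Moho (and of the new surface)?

3.35 km

Unloading: uplift u = e ρ_c/ρ_m = 3.869 km × 2.896/3.346 = 3.35 km.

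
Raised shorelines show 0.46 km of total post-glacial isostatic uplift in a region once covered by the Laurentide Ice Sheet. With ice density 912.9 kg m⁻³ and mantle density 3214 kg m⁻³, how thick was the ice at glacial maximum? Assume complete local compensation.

u = t ρ_ice/ρ_m → t = u ρ_m/ρ_ice = 0.46 km × 3214/912.9 = 1.62 km.

1.62 km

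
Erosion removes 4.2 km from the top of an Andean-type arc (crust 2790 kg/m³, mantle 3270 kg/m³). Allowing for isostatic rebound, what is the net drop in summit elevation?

0.617 km

Rebound u = e ρ_c/ρ_m = 4.2 km × 2790/3270 = 3.583 km.
Net surface drop = e − u = 4.2 km − 3.583 km = e (ρ_m − ρ_c)/ρ_m = 0.617 km.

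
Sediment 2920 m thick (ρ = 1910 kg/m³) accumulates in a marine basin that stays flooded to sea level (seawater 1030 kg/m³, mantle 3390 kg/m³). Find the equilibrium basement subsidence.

1090 m

Submarine loading: the sediment displaces seawater, and the subsidence is in turn flooded, so s (ρ_m − ρ_w) = t (ρ_sed − ρ_w).
s = 2920 m × (1910 − 1030) / (3390 − 1030) = 1090 m.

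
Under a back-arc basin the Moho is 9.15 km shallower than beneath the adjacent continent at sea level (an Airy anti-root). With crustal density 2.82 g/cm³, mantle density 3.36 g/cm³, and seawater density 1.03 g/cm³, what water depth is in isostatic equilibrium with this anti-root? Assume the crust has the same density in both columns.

Replacing a thickness d of crust by seawater at the top must be balanced by replacing crust with mantle at the base: d (ρ_c − ρ_w) = a (ρ_m − ρ_c).
d = a (ρ_m − ρ_c)/(ρ_c − ρ_w) = 9.15 km × 0.54/1.79 = 2.76 km.

2.76 km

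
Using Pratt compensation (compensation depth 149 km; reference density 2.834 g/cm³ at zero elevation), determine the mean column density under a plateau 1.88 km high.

2.8 g/cm³

Pratt balance: ρ_ref D = ρ (D + h).
ρ = ρ_ref D/(D + h) = 2.834 × 149 km/(149 km + 1.88 km) = 2.8 g/cm³.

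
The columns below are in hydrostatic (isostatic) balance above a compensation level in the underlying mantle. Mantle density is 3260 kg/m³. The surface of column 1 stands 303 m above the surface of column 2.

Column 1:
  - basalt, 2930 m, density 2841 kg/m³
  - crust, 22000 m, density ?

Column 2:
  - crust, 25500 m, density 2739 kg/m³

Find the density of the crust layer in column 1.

Take the compensation level at the base of the deeper column (depth z_c below the surface of column 1) and equate Σ ρ_i t_i down to z_c; mantle fills any gap and the z_c terms cancel.
Column 1: 2930×2841 + 22000×ρ + (z_c − 24930)×3260
Column 2: 303×0 + 25500×2739 + (z_c − 303 − 25500)×3260
The z_c×3260 term appears on both sides and cancels. Collect the known terms of each column as K = Σ(ρt)_known − 3260 × (depth of known layers): K_1 = 8324130 − 3260×24930 = −72947670; K_2 = 69844500 − 3260×(303 + 25500) = −14273280.
Balance: K_1 + 22000×ρ = K_2, so ρ = (K_2 − K_1)/22000 = 58674400/22000 = 2670 kg/m³.

2670 kg/m³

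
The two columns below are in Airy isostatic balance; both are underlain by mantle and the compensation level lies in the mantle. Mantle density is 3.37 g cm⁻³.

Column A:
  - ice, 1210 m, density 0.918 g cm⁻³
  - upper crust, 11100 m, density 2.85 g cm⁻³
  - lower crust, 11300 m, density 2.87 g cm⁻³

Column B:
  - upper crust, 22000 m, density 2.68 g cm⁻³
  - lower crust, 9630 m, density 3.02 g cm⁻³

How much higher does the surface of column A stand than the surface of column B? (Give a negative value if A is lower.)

−1230 m

For any compensation level in the mantle, the mantle terms cancel and isostasy reduces to e = (Σt_A − Σt_B) − (Σ(ρt)_A − Σ(ρt)_B) / ρ_m.
Σt_A = 23610 m; Σt_B = 31630 m; Σ(ρt)_A = 65176.78; Σ(ρt)_B = 88042.6 (in m·g cm⁻³).
e = (23610 − 31630) − (65176.78 − 88042.6) / 3.37 = −1230 m.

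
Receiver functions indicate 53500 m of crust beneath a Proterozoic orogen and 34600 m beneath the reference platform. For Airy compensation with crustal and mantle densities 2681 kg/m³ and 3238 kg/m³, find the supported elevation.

Excess crust Δ = 53500 m − 34600 m = 18900 m, split between elevation h and root r with h + r = Δ.
Airy balance ρ_c h = (ρ_m − ρ_c) r gives r = h ρ_c/(ρ_m − ρ_c), so h (1 + ρ_c/(ρ_m − ρ_c)) = Δ, i.e. h = Δ (ρ_m − ρ_c)/ρ_m.
h = 18900 m × 557/3238 = 3250 m.

3250 m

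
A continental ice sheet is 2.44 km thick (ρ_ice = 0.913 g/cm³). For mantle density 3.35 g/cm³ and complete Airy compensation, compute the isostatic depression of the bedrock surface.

0.665 km

In Airy isostatic equilibrium: the ice load ρ_ice t is balanced by mantle displaced below, ρ_m s.
s = t ρ_ice / ρ_m = 2.44 km × 0.913/3.35 = 0.665 km.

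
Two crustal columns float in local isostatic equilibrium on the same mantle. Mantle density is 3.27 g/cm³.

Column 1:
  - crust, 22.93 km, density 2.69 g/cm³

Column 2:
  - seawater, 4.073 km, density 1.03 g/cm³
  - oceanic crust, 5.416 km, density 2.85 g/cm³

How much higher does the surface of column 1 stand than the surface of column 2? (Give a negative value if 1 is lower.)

0.581 km

For any compensation level in the mantle, the mantle terms cancel and isostasy reduces to e = (Σt_1 − Σt_2) − (Σ(ρt)_1 − Σ(ρt)_2) / ρ_m.
Σt_1 = 22.93 km; Σt_2 = 9.489 km; Σ(ρt)_1 = 61.6817; Σ(ρt)_2 = 19.63079 (in km·g/cm³).
e = (22.93 − 9.489) − (61.6817 − 19.63079) / 3.27 = 0.581 km.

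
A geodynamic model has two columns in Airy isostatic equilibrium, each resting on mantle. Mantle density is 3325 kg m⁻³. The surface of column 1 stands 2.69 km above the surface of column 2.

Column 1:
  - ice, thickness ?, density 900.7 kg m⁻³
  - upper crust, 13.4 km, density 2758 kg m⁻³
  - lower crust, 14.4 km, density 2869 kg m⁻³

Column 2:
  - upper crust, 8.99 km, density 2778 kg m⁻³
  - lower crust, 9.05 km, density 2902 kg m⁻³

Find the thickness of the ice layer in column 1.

1.45 km

Take the compensation level at the base of the deeper column (depth z_c below the surface of column 1) and equate Σ ρ_i t_i down to z_c; mantle fills any gap and the z_c terms cancel.
Column 1: x×900.7 + 13.4×2758 + 14.4×2869 + (z_c − 27.8 − x)×3325
Column 2: 2.69×0 + 8.99×2778 + 9.05×2902 + (z_c − 2.69 − 18.04)×3325
The z_c×3325 term appears on both sides and cancels. Collect the known terms of each column as K = Σ(ρt)_known − 3325 × (depth of known layers): K_1 = 78270.8 − 3325×27.8 = −14164.2; K_2 = 51237.32 − 3325×(2.69 + 18.04) = −17689.93.
Balance: K_1 − x×(3325 − 900.7) = K_2, so x = (K_1 − K_2)/(3325 − 900.7) = 3525.73/2424.3 = 1.45 km.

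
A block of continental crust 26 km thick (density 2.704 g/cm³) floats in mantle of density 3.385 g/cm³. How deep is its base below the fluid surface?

20.8 km

Draft d = t ρ_obj/ρ_fluid = 26 km × 2.704/3.385 = 20.8 km.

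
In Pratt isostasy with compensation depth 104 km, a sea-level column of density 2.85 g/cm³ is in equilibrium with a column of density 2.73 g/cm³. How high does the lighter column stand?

4.57 km

ρ_ref D = ρ (D + h) → h = D (ρ_ref − ρ)/ρ.
h = 104 km × (2.85 − 2.73)/2.73 = 4.57 km.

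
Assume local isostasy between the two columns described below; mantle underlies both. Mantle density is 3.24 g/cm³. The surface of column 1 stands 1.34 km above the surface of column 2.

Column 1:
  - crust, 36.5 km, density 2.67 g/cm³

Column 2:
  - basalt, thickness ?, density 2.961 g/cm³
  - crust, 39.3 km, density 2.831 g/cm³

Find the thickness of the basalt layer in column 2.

1.4 km

Take the compensation level at the base of the deeper column (depth z_c below the surface of column 1) and equate Σ ρ_i t_i down to z_c; mantle fills any gap and the z_c terms cancel.
Column 1: 36.5×2.67 + (z_c − 36.5)×3.24
Column 2: 1.34×0 + x×2.961 + 39.3×2.831 + (z_c − 1.34 − 39.3 − x)×3.24
The z_c×3.24 term appears on both sides and cancels. Collect the known terms of each column as K = Σ(ρt)_known − 3.24 × (depth of known layers): K_1 = 97.455 − 3.24×36.5 = −20.805; K_2 = 111.2583 − 3.24×(1.34 + 39.3) = −20.4153.
Balance: K_1 = K_2 − x×(3.24 − 2.961), so x = (K_2 − K_1)/(3.24 − 2.961) = 0.3897/0.279 = 1.4 km.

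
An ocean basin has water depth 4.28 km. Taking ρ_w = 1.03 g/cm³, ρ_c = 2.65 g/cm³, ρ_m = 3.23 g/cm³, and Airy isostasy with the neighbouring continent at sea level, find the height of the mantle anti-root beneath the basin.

12 km

By Archimedes' principle applied to the lithosphere: replacing crust with seawater at the top is compensated by replacing crust with mantle at the base: d (ρ_c − ρ_w) = a (ρ_m − ρ_c).
a = d (ρ_c − ρ_w)/(ρ_m − ρ_c) = 4.28 km × 1.62/0.58 = 12 km.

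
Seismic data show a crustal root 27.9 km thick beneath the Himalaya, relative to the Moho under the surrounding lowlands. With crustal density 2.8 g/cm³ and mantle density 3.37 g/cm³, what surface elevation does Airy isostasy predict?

Isostatic balance requires: ρ_c h = (ρ_m − ρ_c) r.
h = r (ρ_m − ρ_c) / ρ_c = 27.9 km × (3.37 − 2.8) / 2.8 = 5.68 km.

5.68 km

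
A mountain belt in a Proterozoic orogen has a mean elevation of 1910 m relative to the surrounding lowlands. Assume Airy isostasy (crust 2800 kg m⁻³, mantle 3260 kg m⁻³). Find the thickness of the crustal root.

Isostatic balance requires: the weight of the topography is balanced by the buoyancy of the root, ρ_c h = (ρ_m − ρ_c) r.
r = h · ρ_c / (ρ_m − ρ_c) = 1910 m × 2800 / (3260 − 2800) = 11600 m.

11600 m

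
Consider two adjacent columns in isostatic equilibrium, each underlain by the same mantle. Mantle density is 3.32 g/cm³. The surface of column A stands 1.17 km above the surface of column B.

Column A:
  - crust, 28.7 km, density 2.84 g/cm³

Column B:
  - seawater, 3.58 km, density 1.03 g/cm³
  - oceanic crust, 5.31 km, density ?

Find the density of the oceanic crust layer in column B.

Take the compensation level at the base of the deeper column (depth z_c below the surface of column A) and equate Σ ρ_i t_i down to z_c; mantle fills any gap and the z_c terms cancel.
Column A: 28.7×2.84 + (z_c − 28.7)×3.32
Column B: 1.17×0 + 3.58×1.03 + 5.31×ρ + (z_c − 1.17 − 8.89)×3.32
The z_c×3.32 term appears on both sides and cancels. Collect the known terms of each column as K = Σ(ρt)_known − 3.32 × (depth of known layers): K_A = 81.508 − 3.32×28.7 = −13.776; K_B = 3.6874 − 3.32×(1.17 + 8.89) = −29.7118.
Balance: K_A = K_B + 5.31×ρ, so ρ = (K_A − K_B)/5.31 = 15.9358/5.31 = 3 g/cm³.

3 g/cm³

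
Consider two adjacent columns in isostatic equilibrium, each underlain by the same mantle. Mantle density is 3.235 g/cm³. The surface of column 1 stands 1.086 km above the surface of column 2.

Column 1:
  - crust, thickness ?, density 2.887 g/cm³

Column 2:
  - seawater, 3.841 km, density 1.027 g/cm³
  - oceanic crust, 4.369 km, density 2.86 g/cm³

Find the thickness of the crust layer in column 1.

39.2 km

Take the compensation level at the base of the deeper column (depth z_c below the surface of column 1) and equate Σ ρ_i t_i down to z_c; mantle fills any gap and the z_c terms cancel.
Column 1: x×2.887 + (z_c − 0 − x)×3.235
Column 2: 1.086×0 + 3.841×1.027 + 4.369×2.86 + (z_c − 1.086 − 8.21)×3.235
The z_c×3.235 term appears on both sides and cancels. Collect the known terms of each column as K = Σ(ρt)_known − 3.235 × (depth of known layers): K_1 = 0 − 3.235×0 = 0; K_2 = 16.440047 − 3.235×(1.086 + 8.21) = −13.632513.
Balance: K_1 − x×(3.235 − 2.887) = K_2, so x = (K_1 − K_2)/(3.235 − 2.887) = 13.6325/0.348 = 39.2 km.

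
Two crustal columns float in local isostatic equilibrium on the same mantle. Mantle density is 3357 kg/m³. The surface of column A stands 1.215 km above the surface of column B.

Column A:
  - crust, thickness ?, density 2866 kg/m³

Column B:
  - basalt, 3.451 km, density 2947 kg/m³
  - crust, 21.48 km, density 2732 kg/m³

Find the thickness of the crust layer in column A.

38.5 km

Take the compensation level at the base of the deeper column (depth z_c below the surface of column A) and equate Σ ρ_i t_i down to z_c; mantle fills any gap and the z_c terms cancel.
Column A: x×2866 + (z_c − 0 − x)×3357
Column B: 1.215×0 + 3.451×2947 + 21.48×2732 + (z_c − 1.215 − 24.931)×3357
The z_c×3357 term appears on both sides and cancels. Collect the known terms of each column as K = Σ(ρt)_known − 3357 × (depth of known layers): K_A = 0 − 3357×0 = 0; K_B = 68853.457 − 3357×(1.215 + 24.931) = −18918.665.
Balance: K_A − x×(3357 − 2866) = K_B, so x = (K_A − K_B)/(3357 − 2866) = 18918.7/491 = 38.5 km.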